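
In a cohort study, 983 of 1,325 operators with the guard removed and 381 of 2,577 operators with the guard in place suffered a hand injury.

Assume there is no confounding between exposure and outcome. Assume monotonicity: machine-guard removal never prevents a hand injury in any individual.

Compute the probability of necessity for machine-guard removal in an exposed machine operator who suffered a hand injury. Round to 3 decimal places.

PN ≈ 0.801

p₁ = P(outcome | exposed) = 983/1325 = 0.74189
p₀ = P(outcome | unexposed) = 381/2577 = 0.14785
Under exogeneity and monotonicity, PN = (p₁ − p₀) / p₁.
PN = (0.74189 − 0.14785) / 0.74189 = 0.59404 / 0.74189 ≈ 0.8007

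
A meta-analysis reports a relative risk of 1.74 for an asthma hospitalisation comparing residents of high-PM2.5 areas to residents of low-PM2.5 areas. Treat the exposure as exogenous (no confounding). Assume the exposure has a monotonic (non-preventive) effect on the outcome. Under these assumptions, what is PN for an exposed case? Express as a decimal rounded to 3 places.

Under exogeneity and monotonicity, PN = (RR − 1) / RR = 1 − 1/RR.
PN = (1.74 − 1) / 1.74 = 0.74 / 1.74 ≈ 0.4253

PN ≈ 0.425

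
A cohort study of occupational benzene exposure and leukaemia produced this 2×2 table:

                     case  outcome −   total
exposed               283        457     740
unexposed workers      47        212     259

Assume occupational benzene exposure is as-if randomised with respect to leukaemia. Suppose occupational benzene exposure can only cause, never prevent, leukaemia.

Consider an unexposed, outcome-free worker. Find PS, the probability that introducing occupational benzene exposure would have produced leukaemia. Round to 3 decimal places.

p₁ = P(outcome | exposed) = 283/740 = 0.38243
p₀ = P(outcome | unexposed) = 47/259 = 0.18147
Under exogeneity and monotonicity, PS = (p₁ − p₀)/(1 − p₀).
PS = (0.38243 − 0.18147) / 0.81853 ≈ 0.2455

PS ≈ 0.246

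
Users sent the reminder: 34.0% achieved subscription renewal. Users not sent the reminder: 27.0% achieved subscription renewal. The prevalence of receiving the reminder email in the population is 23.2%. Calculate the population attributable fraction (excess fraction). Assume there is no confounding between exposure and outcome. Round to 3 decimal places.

p₁ = 0.34, p₀ = 0.27.
Overall risk P(Y=1) = π·p₁ + (1−π)·p₀ = 0.232×0.34 + 0.768×0.27 = 0.28624.
Under exogeneity, PAF = [P(Y=1) − p₀] / P(Y=1).
PAF = (0.28624 − 0.27) / 0.28624 ≈ 0.0567

PAF ≈ 0.057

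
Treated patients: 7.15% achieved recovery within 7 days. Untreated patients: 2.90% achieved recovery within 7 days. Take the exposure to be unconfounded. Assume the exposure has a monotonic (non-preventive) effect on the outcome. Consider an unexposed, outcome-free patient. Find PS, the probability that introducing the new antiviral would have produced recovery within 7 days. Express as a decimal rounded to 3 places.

PS ≈ 0.044

p₁ = 0.0715, p₀ = 0.029.
Under exogeneity and monotonicity, PS = (p₁ − p₀) / (1 − p₀).
PS = (0.0715 − 0.029) / (1 − 0.029) = 0.0425 / 0.971 ≈ 0.0438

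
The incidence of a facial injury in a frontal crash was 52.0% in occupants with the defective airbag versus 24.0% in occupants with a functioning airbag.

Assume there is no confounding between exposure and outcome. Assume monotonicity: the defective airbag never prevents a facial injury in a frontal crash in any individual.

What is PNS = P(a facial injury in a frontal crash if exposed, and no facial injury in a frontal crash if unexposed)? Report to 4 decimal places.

PNS ≈ 0.2800

p₁ = 0.52, p₀ = 0.24.
Under exogeneity and monotonicity, PNS = p₁ − p₀.
PNS = 0.52 − 0.24 = 0.28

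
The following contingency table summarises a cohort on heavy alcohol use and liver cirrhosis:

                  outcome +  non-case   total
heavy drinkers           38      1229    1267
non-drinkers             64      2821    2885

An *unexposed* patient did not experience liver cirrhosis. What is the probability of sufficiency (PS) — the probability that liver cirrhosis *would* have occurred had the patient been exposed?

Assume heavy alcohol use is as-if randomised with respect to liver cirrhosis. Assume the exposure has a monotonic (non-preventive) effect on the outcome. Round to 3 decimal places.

p₁ = P(outcome | exposed) = 38/1267 = 0.029992
p₀ = P(outcome | unexposed) = 64/2885 = 0.022184
Under exogeneity and monotonicity, PS = (p₁ − p₀)/(1 − p₀).
PS = (0.029992 − 0.022184) / 0.97782 ≈ 0.0080

PS ≈ 0.008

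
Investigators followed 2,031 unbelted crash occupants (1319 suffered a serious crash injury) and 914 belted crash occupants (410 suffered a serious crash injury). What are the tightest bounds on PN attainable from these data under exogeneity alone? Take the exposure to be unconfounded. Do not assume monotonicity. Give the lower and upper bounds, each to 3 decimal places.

0.309 ≤ PN ≤ 0.849

p₁ = P(outcome | exposed) = 1319/2031 = 0.64943
p₀ = P(outcome | unexposed) = 410/914 = 0.44858
Under exogeneity alone the bounds on PN are max{0,(p₁−p₀)/p₁} ≤ PN ≤ min{1,(1−p₀)/p₁}.
  lower = (p₁ − p₀)/p₁ = 0.20086 / 0.64943 ≈ 0.3093
  upper = min{1, (1 − p₀)/p₁} = 0.55142 / 0.64943 ≈ 0.8491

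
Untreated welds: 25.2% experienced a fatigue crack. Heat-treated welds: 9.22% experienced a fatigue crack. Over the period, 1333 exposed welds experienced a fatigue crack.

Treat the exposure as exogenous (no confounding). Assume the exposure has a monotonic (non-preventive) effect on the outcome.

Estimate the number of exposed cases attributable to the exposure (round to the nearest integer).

about 845 cases

p₁ = 0.252, p₀ = 0.0922.
PN = (p₁ − p₀)/p₁ = (0.252 − 0.0922) / 0.252 ≈ 0.63413.
Attributable cases ≈ PN × (exposed cases) = 0.63413 × 1333 ≈ 845.29.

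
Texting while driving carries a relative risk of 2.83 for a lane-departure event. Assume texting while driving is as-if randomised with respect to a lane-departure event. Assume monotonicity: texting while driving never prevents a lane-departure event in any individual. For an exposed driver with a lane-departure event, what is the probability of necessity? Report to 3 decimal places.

PN ≈ 0.647

Under exogeneity and monotonicity, PN = (RR − 1) / RR = 1 − 1/RR.
PN = (2.83 − 1) / 2.83 = 1.83 / 2.83 ≈ 0.6466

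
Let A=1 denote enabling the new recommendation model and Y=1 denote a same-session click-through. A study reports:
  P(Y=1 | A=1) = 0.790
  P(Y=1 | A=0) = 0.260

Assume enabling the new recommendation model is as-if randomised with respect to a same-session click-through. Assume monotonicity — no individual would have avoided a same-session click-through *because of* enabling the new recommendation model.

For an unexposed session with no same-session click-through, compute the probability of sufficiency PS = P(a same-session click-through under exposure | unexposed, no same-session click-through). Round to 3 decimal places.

PS ≈ 0.716

Let p₁ = 0.79, p₀ = 0.26.
Under exogeneity and monotonicity, PS = (p₁ − p₀) / (1 − p₀).
PS = (0.79 − 0.26) / (1 − 0.26) = 0.53 / 0.74 ≈ 0.7162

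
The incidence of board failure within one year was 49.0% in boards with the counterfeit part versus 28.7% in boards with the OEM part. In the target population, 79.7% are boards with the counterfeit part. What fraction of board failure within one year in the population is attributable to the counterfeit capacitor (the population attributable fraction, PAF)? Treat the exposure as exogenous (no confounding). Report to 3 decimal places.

PAF ≈ 0.361

p₁ = 0.49, p₀ = 0.287.
Overall risk P(Y=1) = π·p₁ + (1−π)·p₀ = 0.797×0.49 + 0.203×0.287 = 0.44879.
Under exogeneity, PAF = [P(Y=1) − p₀] / P(Y=1).
PAF = (0.44879 − 0.287) / 0.44879 ≈ 0.3605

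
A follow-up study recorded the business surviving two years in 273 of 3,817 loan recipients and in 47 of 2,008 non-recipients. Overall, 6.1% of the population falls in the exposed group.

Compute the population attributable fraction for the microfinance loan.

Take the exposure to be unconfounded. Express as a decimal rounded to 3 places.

p₁ = P(outcome | exposed) = 273/3817 = 0.071522
p₀ = P(outcome | unexposed) = 47/2008 = 0.023406
Overall risk P(Y=1) = π·p₁ + (1−π)·p₀ = 0.061×0.071522 + 0.939×0.023406 = 0.026341.
Under exogeneity, PAF = [P(Y=1) − p₀] / P(Y=1).
PAF = (0.026341 − 0.023406) / 0.026341 ≈ 0.1114

PAF ≈ 0.111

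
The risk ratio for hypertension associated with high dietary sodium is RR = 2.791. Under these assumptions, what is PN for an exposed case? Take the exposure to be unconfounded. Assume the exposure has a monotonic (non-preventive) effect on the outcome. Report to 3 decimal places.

Under exogeneity and monotonicity, PN = (RR − 1) / RR = 1 − 1/RR.
PN = (2.791 − 1) / 2.791 = 1.791 / 2.791 ≈ 0.6417

PN ≈ 0.642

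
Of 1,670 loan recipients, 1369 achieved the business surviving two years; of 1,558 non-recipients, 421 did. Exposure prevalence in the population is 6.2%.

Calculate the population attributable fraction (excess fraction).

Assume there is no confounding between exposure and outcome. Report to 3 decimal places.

PAF ≈ 0.112

p₁ = P(outcome | exposed) = 1369/1670 = 0.81976
p₀ = P(outcome | unexposed) = 421/1558 = 0.27022
Overall risk P(Y=1) = π·p₁ + (1−π)·p₀ = 0.062×0.81976 + 0.938×0.27022 = 0.30429.
Under exogeneity, PAF = [P(Y=1) − p₀] / P(Y=1).
PAF = (0.30429 − 0.27022) / 0.30429 ≈ 0.1120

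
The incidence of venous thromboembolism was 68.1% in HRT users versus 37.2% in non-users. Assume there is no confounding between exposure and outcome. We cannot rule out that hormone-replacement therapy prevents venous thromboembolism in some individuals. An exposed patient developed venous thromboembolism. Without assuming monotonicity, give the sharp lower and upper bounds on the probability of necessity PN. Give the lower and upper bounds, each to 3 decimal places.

0.454 ≤ PN ≤ 0.922

p₁ = 0.681, p₀ = 0.372.
Under exogeneity alone the bounds on PN are max{0,(p₁−p₀)/p₁} ≤ PN ≤ min{1,(1−p₀)/p₁}.
  lower = (p₁ − p₀)/p₁ = 0.309 / 0.681 ≈ 0.4537
  upper = min{1, (1 − p₀)/p₁} = 0.628 / 0.681 ≈ 0.9222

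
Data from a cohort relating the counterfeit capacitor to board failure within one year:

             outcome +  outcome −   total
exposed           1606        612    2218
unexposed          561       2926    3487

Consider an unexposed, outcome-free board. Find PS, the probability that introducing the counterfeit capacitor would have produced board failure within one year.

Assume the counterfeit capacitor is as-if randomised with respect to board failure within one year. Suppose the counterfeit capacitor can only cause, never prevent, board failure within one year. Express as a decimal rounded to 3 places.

PS ≈ 0.671

p₁ = P(outcome | exposed) = 1606/2218 = 0.72408
p₀ = P(outcome | unexposed) = 561/3487 = 0.16088
Under exogeneity and monotonicity, PS = (p₁ − p₀) / (1 − p₀).
PS = (0.72408 − 0.16088) / (1 − 0.16088) = 0.56319 / 0.83912 ≈ 0.6712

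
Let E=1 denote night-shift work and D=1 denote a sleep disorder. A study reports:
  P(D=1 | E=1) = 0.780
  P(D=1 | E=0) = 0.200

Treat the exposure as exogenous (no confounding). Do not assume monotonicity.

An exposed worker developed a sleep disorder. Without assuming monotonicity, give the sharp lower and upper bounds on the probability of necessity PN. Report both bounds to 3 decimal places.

Let p₁ = 0.78, p₀ = 0.2.
Under exogeneity alone the bounds on PN are max{0,(p₁−p₀)/p₁} ≤ PN ≤ min{1,(1−p₀)/p₁}.
  lower = (p₁ − p₀)/p₁ = 0.58 / 0.78 ≈ 0.7436
  upper = min{1, (1 − p₀)/p₁} = 0.8 / 0.78 ≈ 1.0256 → capped at 1

0.744 ≤ PN ≤ 1.000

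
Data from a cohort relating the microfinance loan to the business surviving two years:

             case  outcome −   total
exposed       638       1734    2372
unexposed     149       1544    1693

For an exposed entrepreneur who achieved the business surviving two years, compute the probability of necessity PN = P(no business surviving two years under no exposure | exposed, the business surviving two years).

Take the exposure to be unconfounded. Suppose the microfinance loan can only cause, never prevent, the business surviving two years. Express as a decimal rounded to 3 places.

PN ≈ 0.673

p₁ = P(outcome | exposed) = 638/2372 = 0.26897
p₀ = P(outcome | unexposed) = 149/1693 = 0.088009
Under exogeneity and monotonicity, PN = (p₁ − p₀) / p₁.
PN = (0.26897 − 0.088009) / 0.26897 = 0.18096 / 0.26897 ≈ 0.6728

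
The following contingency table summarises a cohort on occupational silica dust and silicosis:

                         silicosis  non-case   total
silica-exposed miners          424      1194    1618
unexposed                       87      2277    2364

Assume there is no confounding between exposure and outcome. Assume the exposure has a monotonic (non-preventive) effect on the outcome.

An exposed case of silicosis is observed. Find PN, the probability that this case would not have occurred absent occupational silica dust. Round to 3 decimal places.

p₁ = P(outcome | exposed) = 424/1618 = 0.26205
p₀ = P(outcome | unexposed) = 87/2364 = 0.036802
Under exogeneity and monotonicity, PN = (p₁ − p₀) / p₁.
PN = (0.26205 − 0.036802) / 0.26205 = 0.22525 / 0.26205 ≈ 0.8596

PN ≈ 0.860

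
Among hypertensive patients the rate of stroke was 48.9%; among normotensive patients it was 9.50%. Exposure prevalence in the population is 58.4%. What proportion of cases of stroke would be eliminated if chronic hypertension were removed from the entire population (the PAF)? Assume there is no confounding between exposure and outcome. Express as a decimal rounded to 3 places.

PAF ≈ 0.708

p₁ = 0.489, p₀ = 0.095.
Overall risk P(Y=1) = π·p₁ + (1−π)·p₀ = 0.584×0.489 + 0.416×0.095 = 0.3251.
Under exogeneity, PAF = [P(Y=1) − p₀] / P(Y=1).
PAF = (0.3251 − 0.095) / 0.3251 ≈ 0.7078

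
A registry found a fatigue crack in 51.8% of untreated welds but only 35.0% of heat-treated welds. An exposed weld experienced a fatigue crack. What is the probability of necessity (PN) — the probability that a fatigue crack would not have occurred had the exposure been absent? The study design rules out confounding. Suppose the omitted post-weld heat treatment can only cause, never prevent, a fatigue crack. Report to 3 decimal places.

p₁ = 0.518, p₀ = 0.35.
Under exogeneity and monotonicity, PN = (p₁ − p₀) / p₁.
PN = (0.518 − 0.35) / 0.518 = 0.168 / 0.518 ≈ 0.3243

PN ≈ 0.324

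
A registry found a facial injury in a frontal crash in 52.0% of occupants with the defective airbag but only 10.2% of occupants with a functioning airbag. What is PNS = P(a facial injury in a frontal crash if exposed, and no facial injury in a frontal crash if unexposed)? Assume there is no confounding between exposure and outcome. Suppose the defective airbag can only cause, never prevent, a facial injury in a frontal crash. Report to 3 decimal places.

PNS ≈ 0.418

p₁ = 0.52, p₀ = 0.102.
Under exogeneity and monotonicity, PNS = p₁ − p₀.
PNS = 0.52 − 0.102 = 0.418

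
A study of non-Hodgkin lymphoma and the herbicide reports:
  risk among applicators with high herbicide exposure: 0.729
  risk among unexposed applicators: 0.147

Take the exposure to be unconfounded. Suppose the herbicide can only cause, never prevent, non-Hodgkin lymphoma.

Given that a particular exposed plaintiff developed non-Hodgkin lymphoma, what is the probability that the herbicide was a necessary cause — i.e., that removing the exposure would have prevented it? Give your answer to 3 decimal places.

Let p₁ = 0.729, p₀ = 0.147.
Under exogeneity and monotonicity, PN = (p₁ − p₀) / p₁.
PN = (0.729 − 0.147) / 0.729 = 0.582 / 0.729 ≈ 0.7984

PN ≈ 0.798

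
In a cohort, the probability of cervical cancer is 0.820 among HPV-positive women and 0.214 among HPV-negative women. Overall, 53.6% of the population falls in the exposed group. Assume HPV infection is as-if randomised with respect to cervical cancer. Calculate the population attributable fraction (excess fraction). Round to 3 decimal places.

PAF ≈ 0.603

Let p₁ = 0.82, p₀ = 0.214.
Overall risk P(Y=1) = π·p₁ + (1−π)·p₀ = 0.536×0.82 + 0.464×0.214 = 0.53882.
Under exogeneity, PAF = [P(Y=1) − p₀] / P(Y=1).
PAF = (0.53882 − 0.214) / 0.53882 ≈ 0.6028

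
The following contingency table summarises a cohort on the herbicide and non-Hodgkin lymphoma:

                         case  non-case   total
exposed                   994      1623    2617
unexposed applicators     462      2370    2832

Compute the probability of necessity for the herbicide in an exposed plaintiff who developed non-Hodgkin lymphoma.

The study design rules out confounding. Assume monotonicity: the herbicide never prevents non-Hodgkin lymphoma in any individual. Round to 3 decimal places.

p₁ = P(outcome | exposed) = 994/2617 = 0.37982
p₀ = P(outcome | unexposed) = 462/2832 = 0.16314
Under exogeneity and monotonicity, PN = (p₁ − p₀) / p₁.
PN = (0.37982 − 0.16314) / 0.37982 = 0.21669 / 0.37982 ≈ 0.5705

PN ≈ 0.570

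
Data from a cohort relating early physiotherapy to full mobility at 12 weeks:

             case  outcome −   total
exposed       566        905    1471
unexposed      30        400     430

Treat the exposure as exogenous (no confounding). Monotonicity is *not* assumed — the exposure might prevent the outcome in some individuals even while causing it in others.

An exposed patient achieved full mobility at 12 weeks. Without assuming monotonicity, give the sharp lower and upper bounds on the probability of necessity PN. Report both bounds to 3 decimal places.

p₁ = P(outcome | exposed) = 566/1471 = 0.38477
p₀ = P(outcome | unexposed) = 30/430 = 0.069767
Under exogeneity alone the bounds on PN are max{0,(p₁−p₀)/p₁} ≤ PN ≤ min{1,(1−p₀)/p₁}.
  lower = (p₁ − p₀)/p₁ = 0.315 / 0.38477 ≈ 0.8187
  upper = min{1, (1 − p₀)/p₁} = 0.93023 / 0.38477 ≈ 2.4176 → capped at 1

0.819 ≤ PN ≤ 1.000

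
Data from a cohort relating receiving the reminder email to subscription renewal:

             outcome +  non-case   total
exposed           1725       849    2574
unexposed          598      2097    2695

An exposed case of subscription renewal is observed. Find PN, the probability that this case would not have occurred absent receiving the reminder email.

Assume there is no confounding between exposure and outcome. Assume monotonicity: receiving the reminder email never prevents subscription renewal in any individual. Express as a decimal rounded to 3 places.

p₁ = P(outcome | exposed) = 1725/2574 = 0.67016
p₀ = P(outcome | unexposed) = 598/2695 = 0.22189
Under exogeneity and monotonicity, PN = (p₁ − p₀) / p₁.
PN = (0.67016 − 0.22189) / 0.67016 = 0.44827 / 0.67016 ≈ 0.6689

PN ≈ 0.669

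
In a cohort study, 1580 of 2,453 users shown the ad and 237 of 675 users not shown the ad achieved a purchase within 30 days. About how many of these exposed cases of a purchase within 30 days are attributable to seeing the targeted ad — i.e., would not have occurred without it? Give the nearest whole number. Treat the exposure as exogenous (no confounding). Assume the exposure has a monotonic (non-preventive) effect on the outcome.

about 719 cases

p₁ = P(outcome | exposed) = 1580/2453 = 0.64411
p₀ = P(outcome | unexposed) = 237/675 = 0.35111
PN = (p₁ − p₀)/p₁ = (0.64411 − 0.35111) / 0.64411 ≈ 0.45489.
Attributable cases ≈ PN × (exposed cases) = 0.45489 × 1580 ≈ 718.72.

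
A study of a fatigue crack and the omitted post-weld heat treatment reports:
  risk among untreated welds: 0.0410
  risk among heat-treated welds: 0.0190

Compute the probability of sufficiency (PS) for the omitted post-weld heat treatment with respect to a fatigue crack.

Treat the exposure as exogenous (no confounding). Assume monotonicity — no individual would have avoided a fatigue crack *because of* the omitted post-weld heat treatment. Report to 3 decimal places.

Let p₁ = 0.041, p₀ = 0.019.
Under exogeneity and monotonicity, PS = (p₁ − p₀) / (1 − p₀).
PS = (0.041 − 0.019) / (1 − 0.019) = 0.022 / 0.981 ≈ 0.0224

PS ≈ 0.022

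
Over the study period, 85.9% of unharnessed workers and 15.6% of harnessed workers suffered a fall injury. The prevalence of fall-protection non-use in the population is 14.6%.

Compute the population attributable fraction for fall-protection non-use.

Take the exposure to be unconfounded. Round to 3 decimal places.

PAF ≈ 0.397

p₁ = 0.859, p₀ = 0.156.
Overall risk P(Y=1) = π·p₁ + (1−π)·p₀ = 0.146×0.859 + 0.854×0.156 = 0.25864.
Under exogeneity, PAF = [P(Y=1) − p₀] / P(Y=1).
PAF = (0.25864 − 0.156) / 0.25864 ≈ 0.3968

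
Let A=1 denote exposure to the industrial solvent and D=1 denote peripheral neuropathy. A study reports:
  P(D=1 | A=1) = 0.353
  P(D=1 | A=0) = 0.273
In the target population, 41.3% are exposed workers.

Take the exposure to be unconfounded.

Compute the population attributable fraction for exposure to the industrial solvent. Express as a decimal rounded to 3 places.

Let p₁ = 0.353, p₀ = 0.273.
Overall risk P(Y=1) = π·p₁ + (1−π)·p₀ = 0.413×0.353 + 0.587×0.273 = 0.30604.
Under exogeneity, PAF = [P(Y=1) − p₀] / P(Y=1).
PAF = (0.30604 − 0.273) / 0.30604 ≈ 0.1080

PAF ≈ 0.108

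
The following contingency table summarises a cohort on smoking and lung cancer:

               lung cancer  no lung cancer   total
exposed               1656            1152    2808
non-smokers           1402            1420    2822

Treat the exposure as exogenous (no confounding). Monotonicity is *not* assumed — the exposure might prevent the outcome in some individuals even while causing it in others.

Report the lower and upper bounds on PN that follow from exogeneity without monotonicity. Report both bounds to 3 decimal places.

p₁ = P(outcome | exposed) = 1656/2808 = 0.58974
p₀ = P(outcome | unexposed) = 1402/2822 = 0.49681
Under exogeneity alone the bounds on PN are max{0,(p₁−p₀)/p₁} ≤ PN ≤ min{1,(1−p₀)/p₁}.
  lower = (p₁ − p₀)/p₁ = 0.092933 / 0.58974 ≈ 0.1576
  upper = min{1, (1 − p₀)/p₁} = 0.50319 / 0.58974 ≈ 0.8532

0.158 ≤ PN ≤ 0.853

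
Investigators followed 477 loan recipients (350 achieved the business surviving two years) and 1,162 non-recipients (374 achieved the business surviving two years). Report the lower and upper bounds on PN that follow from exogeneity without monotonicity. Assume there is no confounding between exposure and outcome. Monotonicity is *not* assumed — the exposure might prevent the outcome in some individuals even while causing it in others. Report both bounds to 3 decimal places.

0.561 ≤ PN ≤ 0.924

p₁ = P(outcome | exposed) = 350/477 = 0.73375
p₀ = P(outcome | unexposed) = 374/1162 = 0.32186
Under exogeneity alone the bounds on PN are max{0,(p₁−p₀)/p₁} ≤ PN ≤ min{1,(1−p₀)/p₁}.
  lower = (p₁ − p₀)/p₁ = 0.41189 / 0.73375 ≈ 0.5614
  upper = min{1, (1 − p₀)/p₁} = 0.67814 / 0.73375 ≈ 0.9242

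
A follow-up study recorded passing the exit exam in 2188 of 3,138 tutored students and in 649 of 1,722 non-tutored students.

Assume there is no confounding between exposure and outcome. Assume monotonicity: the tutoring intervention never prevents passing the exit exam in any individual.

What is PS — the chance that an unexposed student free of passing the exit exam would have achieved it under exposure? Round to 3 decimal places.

p₁ = P(outcome | exposed) = 2188/3138 = 0.69726
p₀ = P(outcome | unexposed) = 649/1722 = 0.37689
Under exogeneity and monotonicity, PS = (p₁ − p₀) / (1 − p₀).
PS = (0.69726 − 0.37689) / (1 − 0.37689) = 0.32037 / 0.62311 ≈ 0.5141

PS ≈ 0.514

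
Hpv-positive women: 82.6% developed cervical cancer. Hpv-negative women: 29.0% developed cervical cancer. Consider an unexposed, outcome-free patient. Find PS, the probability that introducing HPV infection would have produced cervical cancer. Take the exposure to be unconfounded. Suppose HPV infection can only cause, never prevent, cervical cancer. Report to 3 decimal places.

p₁ = 0.826, p₀ = 0.29.
Under exogeneity and monotonicity, PS = (p₁ − p₀) / (1 − p₀).
PS = (0.826 − 0.29) / (1 − 0.29) = 0.536 / 0.71 ≈ 0.7549

PS ≈ 0.755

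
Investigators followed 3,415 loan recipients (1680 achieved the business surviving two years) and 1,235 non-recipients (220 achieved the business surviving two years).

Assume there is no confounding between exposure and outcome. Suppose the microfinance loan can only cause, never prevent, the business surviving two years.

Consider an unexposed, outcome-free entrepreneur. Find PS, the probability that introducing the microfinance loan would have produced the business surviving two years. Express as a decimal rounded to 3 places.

p₁ = P(outcome | exposed) = 1680/3415 = 0.49195
p₀ = P(outcome | unexposed) = 220/1235 = 0.17814
Under exogeneity and monotonicity, PS = (p₁ − p₀) / (1 − p₀).
PS = (0.49195 − 0.17814) / (1 − 0.17814) = 0.31381 / 0.82186 ≈ 0.3818

PS ≈ 0.382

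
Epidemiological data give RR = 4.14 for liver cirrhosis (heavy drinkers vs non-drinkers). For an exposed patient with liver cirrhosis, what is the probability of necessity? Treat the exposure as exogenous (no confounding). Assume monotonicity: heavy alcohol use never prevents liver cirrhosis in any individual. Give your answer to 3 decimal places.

PN ≈ 0.758

Under exogeneity and monotonicity, PN = (RR − 1) / RR = 1 − 1/RR.
PN = (4.14 − 1) / 4.14 = 3.14 / 4.14 ≈ 0.7585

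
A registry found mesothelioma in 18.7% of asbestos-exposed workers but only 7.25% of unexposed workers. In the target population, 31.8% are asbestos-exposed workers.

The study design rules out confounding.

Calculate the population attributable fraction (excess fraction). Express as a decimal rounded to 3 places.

PAF ≈ 0.334

p₁ = 0.187, p₀ = 0.0725.
Overall risk P(Y=1) = π·p₁ + (1−π)·p₀ = 0.318×0.187 + 0.682×0.0725 = 0.10891.
Under exogeneity, PAF = [P(Y=1) − p₀] / P(Y=1).
PAF = (0.10891 − 0.0725) / 0.10891 ≈ 0.3343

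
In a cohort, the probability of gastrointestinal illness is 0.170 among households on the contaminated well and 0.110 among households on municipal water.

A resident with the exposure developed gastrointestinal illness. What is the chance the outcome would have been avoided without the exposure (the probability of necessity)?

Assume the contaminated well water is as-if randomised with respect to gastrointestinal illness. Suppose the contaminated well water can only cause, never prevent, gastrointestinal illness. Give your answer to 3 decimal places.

Let p₁ = 0.17, p₀ = 0.11.
Under exogeneity and monotonicity, PN = (p₁ − p₀) / p₁.
PN = (0.17 − 0.11) / 0.17 = 0.06 / 0.17 ≈ 0.3529

PN ≈ 0.353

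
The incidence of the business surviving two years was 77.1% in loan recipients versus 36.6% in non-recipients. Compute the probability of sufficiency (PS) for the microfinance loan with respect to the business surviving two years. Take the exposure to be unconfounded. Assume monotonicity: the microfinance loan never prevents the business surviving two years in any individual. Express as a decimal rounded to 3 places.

PS ≈ 0.639

p₁ = 0.771, p₀ = 0.366.
Under exogeneity and monotonicity, PS = (p₁ − p₀) / (1 − p₀).
PS = (0.771 − 0.366) / (1 − 0.366) = 0.405 / 0.634 ≈ 0.6388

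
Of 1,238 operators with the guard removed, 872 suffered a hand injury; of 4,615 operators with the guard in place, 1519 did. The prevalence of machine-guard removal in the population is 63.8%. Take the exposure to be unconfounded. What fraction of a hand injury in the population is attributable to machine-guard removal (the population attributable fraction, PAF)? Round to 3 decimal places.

PAF ≈ 0.421

p₁ = P(outcome | exposed) = 872/1238 = 0.70436
p₀ = P(outcome | unexposed) = 1519/4615 = 0.32914
Overall risk P(Y=1) = π·p₁ + (1−π)·p₀ = 0.638×0.70436 + 0.362×0.32914 = 0.56853.
Under exogeneity, PAF = [P(Y=1) − p₀] / P(Y=1).
PAF = (0.56853 − 0.32914) / 0.56853 ≈ 0.4211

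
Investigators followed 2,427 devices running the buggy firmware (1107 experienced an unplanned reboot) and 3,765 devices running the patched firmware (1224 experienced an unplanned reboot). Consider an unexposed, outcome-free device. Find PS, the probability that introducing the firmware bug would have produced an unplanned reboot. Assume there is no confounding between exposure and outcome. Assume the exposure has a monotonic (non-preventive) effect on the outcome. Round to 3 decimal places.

PS ≈ 0.194

p₁ = P(outcome | exposed) = 1107/2427 = 0.45612
p₀ = P(outcome | unexposed) = 1224/3765 = 0.3251
Under exogeneity and monotonicity, PS = (p₁ − p₀) / (1 − p₀).
PS = (0.45612 − 0.3251) / (1 − 0.3251) = 0.13102 / 0.6749 ≈ 0.1941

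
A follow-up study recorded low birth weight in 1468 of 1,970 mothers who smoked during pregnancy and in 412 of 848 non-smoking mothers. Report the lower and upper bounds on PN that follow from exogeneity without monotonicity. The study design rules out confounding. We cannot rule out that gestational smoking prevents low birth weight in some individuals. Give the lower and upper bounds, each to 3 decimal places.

p₁ = P(outcome | exposed) = 1468/1970 = 0.74518
p₀ = P(outcome | unexposed) = 412/848 = 0.48585
Under exogeneity alone the bounds on PN are max{0,(p₁−p₀)/p₁} ≤ PN ≤ min{1,(1−p₀)/p₁}.
  lower = (p₁ − p₀)/p₁ = 0.25933 / 0.74518 ≈ 0.3480
  upper = min{1, (1 − p₀)/p₁} = 0.51415 / 0.74518 ≈ 0.6900

0.348 ≤ PN ≤ 0.690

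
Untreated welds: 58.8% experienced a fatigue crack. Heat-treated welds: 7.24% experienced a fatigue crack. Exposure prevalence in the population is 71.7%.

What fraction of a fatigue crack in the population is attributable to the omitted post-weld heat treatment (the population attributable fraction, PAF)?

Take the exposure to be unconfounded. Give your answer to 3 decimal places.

p₁ = 0.588, p₀ = 0.0724.
Overall risk P(Y=1) = π·p₁ + (1−π)·p₀ = 0.717×0.588 + 0.283×0.0724 = 0.44209.
Under exogeneity, PAF = [P(Y=1) − p₀] / P(Y=1).
PAF = (0.44209 − 0.0724) / 0.44209 ≈ 0.8362

PAF ≈ 0.836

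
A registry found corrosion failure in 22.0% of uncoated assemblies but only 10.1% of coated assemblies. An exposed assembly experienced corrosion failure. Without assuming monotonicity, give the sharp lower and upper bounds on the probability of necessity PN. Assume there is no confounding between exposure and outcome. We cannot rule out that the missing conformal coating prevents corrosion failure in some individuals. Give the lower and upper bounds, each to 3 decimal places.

p₁ = 0.22, p₀ = 0.101.
Under exogeneity alone the bounds on PN are max{0,(p₁−p₀)/p₁} ≤ PN ≤ min{1,(1−p₀)/p₁}.
  lower = (p₁ − p₀)/p₁ = 0.119 / 0.22 ≈ 0.5409
  upper = min{1, (1 − p₀)/p₁} = 0.899 / 0.22 ≈ 4.0864 → capped at 1

0.541 ≤ PN ≤ 1.000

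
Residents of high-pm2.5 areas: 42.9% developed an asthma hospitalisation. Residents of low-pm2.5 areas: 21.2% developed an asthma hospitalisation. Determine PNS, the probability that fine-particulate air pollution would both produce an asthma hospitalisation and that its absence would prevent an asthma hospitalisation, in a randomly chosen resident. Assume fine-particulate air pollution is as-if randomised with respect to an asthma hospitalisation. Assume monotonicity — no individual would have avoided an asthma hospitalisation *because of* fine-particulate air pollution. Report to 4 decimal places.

p₁ = 0.429, p₀ = 0.212.
Under exogeneity and monotonicity, PNS = p₁ − p₀.
PNS = 0.429 − 0.212 = 0.217

PNS ≈ 0.2170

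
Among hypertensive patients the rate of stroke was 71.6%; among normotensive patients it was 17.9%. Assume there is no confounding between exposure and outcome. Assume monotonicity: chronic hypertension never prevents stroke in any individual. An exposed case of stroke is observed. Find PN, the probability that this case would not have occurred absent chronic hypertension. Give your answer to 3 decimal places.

p₁ = 0.716, p₀ = 0.179.
Under exogeneity and monotonicity, PN = (p₁ − p₀) / p₁.
PN = (0.716 − 0.179) / 0.716 = 0.537 / 0.716 ≈ 0.7500

PN ≈ 0.750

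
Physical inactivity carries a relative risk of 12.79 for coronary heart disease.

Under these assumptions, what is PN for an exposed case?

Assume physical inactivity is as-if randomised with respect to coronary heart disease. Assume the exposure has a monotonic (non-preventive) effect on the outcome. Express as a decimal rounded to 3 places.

PN ≈ 0.922

Under exogeneity and monotonicity, PN = (RR − 1) / RR = 1 − 1/RR.
PN = (12.79 − 1) / 12.79 = 11.79 / 12.79 ≈ 0.9218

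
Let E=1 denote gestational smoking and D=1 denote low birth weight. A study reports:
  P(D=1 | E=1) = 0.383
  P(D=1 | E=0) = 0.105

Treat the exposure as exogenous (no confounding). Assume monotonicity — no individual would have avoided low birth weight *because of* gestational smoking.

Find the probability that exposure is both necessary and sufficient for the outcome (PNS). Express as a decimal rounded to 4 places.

Let p₁ = 0.383, p₀ = 0.105.
Under exogeneity and monotonicity, PNS = p₁ − p₀.
PNS = 0.383 − 0.105 = 0.278

PNS ≈ 0.2780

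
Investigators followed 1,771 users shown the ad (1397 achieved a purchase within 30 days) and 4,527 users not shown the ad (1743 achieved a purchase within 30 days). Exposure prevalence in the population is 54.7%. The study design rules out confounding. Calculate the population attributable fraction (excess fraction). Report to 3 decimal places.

p₁ = P(outcome | exposed) = 1397/1771 = 0.78882
p₀ = P(outcome | unexposed) = 1743/4527 = 0.38502
Overall risk P(Y=1) = π·p₁ + (1−π)·p₀ = 0.547×0.78882 + 0.453×0.38502 = 0.6059.
Under exogeneity, PAF = [P(Y=1) − p₀] / P(Y=1).
PAF = (0.6059 − 0.38502) / 0.6059 ≈ 0.3645

PAF ≈ 0.365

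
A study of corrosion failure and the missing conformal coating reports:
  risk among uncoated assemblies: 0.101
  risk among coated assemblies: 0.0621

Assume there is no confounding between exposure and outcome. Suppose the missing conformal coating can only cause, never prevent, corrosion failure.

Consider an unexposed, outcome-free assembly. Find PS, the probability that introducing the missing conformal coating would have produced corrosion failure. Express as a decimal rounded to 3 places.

Let p₁ = 0.101, p₀ = 0.0621.
Under exogeneity and monotonicity, PS = (p₁ − p₀) / (1 − p₀).
PS = (0.101 − 0.0621) / (1 − 0.0621) = 0.0389 / 0.9379 ≈ 0.0415

PS ≈ 0.041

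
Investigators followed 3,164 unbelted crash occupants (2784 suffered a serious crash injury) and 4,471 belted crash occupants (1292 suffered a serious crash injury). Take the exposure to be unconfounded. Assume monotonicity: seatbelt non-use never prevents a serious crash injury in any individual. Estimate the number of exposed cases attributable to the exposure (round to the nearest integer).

p₁ = P(outcome | exposed) = 2784/3164 = 0.8799
p₀ = P(outcome | unexposed) = 1292/4471 = 0.28897
PN = (p₁ − p₀)/p₁ = (0.8799 − 0.28897) / 0.8799 ≈ 0.67158.
Attributable cases ≈ PN × (exposed cases) = 0.67158 × 2784 ≈ 1869.69.

about 1870 cases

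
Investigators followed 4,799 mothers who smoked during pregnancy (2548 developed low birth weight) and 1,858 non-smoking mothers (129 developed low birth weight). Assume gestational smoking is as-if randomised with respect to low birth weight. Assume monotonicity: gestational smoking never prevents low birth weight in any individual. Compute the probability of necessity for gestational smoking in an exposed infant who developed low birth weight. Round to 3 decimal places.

PN ≈ 0.869

p₁ = P(outcome | exposed) = 2548/4799 = 0.53094
p₀ = P(outcome | unexposed) = 129/1858 = 0.069429
Under exogeneity and monotonicity, PN = (p₁ − p₀) / p₁.
PN = (0.53094 − 0.069429) / 0.53094 = 0.46151 / 0.53094 ≈ 0.8692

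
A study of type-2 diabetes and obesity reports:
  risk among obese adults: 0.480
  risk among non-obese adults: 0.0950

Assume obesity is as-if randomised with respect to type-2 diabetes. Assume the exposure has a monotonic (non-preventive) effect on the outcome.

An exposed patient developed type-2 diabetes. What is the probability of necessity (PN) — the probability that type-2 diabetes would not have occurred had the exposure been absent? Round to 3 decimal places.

Let p₁ = 0.48, p₀ = 0.095.
Under exogeneity and monotonicity, PN = (p₁ − p₀) / p₁.
PN = (0.48 − 0.095) / 0.48 = 0.385 / 0.48 ≈ 0.8021

PN ≈ 0.802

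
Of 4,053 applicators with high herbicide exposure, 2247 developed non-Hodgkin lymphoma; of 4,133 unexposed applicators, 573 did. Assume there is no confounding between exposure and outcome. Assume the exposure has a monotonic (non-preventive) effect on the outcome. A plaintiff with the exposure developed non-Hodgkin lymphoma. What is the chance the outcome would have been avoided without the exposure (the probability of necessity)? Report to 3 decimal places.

PN ≈ 0.750

p₁ = P(outcome | exposed) = 2247/4053 = 0.5544
p₀ = P(outcome | unexposed) = 573/4133 = 0.13864
Under exogeneity and monotonicity, PN = (p₁ − p₀) / p₁.
PN = (0.5544 − 0.13864) / 0.5544 = 0.41576 / 0.5544 ≈ 0.7499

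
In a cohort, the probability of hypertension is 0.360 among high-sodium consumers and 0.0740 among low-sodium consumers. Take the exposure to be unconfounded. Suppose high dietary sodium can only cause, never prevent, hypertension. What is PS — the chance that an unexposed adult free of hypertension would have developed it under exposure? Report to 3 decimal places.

Let p₁ = 0.36, p₀ = 0.074.
Under exogeneity and monotonicity, PS = (p₁ − p₀) / (1 − p₀).
PS = (0.36 − 0.074) / (1 − 0.074) = 0.286 / 0.926 ≈ 0.3089

PS ≈ 0.309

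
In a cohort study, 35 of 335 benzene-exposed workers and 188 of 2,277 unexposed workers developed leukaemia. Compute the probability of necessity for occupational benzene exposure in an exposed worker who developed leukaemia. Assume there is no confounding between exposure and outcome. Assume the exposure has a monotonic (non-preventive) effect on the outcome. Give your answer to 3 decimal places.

PN ≈ 0.210

p₁ = P(outcome | exposed) = 35/335 = 0.10448
p₀ = P(outcome | unexposed) = 188/2277 = 0.082565
Under exogeneity and monotonicity, PN = (p₁ − p₀) / p₁.
PN = (0.10448 − 0.082565) / 0.10448 = 0.021913 / 0.10448 ≈ 0.2097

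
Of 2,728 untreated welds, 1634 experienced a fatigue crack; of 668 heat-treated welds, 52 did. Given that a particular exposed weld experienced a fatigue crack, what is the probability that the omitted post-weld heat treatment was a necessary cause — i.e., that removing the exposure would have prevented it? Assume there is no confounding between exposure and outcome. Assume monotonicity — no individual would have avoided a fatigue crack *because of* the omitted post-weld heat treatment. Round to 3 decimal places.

PN ≈ 0.870

p₁ = P(outcome | exposed) = 1634/2728 = 0.59897
p₀ = P(outcome | unexposed) = 52/668 = 0.077844
Under exogeneity and monotonicity, PN = (p₁ − p₀) / p₁.
PN = (0.59897 − 0.077844) / 0.59897 = 0.52113 / 0.59897 ≈ 0.8700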